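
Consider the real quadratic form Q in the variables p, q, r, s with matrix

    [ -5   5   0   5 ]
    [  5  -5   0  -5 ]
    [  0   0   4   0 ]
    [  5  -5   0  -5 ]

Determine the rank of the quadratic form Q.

2

Row-reducing A symmetrically gives the diagonal entries -5, 0, 4, 0.
That gives 1 positive, 1 negative, 2 zero pivots.
The rank is the number of nonzero pivots: 2.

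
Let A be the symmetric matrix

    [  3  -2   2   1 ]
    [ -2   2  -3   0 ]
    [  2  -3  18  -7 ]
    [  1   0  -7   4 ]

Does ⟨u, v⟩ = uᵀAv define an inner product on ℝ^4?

Row-reducing A symmetrically gives the diagonal entries 3, 2/3, 25/2, 3/25.
Counting signs: 4 positive.
Hence Q is positive definite.
⟨·,·⟩ is an inner product exactly when A is positive definite.

yes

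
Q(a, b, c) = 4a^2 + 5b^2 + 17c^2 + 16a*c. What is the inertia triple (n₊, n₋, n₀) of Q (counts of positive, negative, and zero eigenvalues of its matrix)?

The associated matrix is A = [[4, 0, 8], [0, 5, 0], [8, 0, 17]].
Row-reducing A symmetrically gives the diagonal entries 4, 5, 1.
So there are 3 positive pivots.

(3, 0, 0)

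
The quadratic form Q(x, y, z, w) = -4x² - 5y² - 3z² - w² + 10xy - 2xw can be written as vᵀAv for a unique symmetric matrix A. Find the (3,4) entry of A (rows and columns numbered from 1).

0

The coefficient of z·w in Q is 0. For a symmetric A this equals A[3,4] + A[4,3] = 2·A[3,4].
So A[3,4] = 0/2 = 0.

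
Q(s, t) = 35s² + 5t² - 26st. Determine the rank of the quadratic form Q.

2

The associated matrix is A = [[35, -13], [-13, 5]].
Congruent diagonalization of A (simultaneous row and column reduction) yields pivots 35, 6/35.
Counting signs: 2 positive.
The rank is the number of nonzero pivots: 2.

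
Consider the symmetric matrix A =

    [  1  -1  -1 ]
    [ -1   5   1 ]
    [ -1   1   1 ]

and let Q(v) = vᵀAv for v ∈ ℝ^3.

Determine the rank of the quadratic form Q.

2

Symmetric row and column elimination reduces A to a congruent diagonal form with pivots 1, 4, 0.
So there are 2 positive, 1 zero pivots.
The rank is the number of nonzero pivots: 2.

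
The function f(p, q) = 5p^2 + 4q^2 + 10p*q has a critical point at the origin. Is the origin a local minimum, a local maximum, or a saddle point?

saddle point

The Hessian at the origin is H = [[10, 10], [10, 8]].
det H = 10·8 − (10)² = -20 < 0, so H is indefinite.
Therefore the origin is a saddle point.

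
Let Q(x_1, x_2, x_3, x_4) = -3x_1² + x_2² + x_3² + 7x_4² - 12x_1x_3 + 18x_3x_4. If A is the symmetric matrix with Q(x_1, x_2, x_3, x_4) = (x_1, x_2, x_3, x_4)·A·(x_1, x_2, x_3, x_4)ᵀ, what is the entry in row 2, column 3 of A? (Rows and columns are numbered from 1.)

The coefficient of x_2·x_3 in Q is 0. For a symmetric A this equals A[2,3] + A[3,2] = 2·A[2,3].
So A[2,3] = 0/2 = 0.

0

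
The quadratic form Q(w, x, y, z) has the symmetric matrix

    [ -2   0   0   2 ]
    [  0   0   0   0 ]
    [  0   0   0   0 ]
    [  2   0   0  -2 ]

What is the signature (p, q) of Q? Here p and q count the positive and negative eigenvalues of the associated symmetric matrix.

(0, 1)

Row-reducing A symmetrically gives the diagonal entries -2, 0, 0, 0.
Counting signs: 1 negative, 3 zero.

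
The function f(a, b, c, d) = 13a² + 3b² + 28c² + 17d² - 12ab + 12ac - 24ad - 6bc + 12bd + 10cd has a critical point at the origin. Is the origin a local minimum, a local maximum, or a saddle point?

The Hessian at the origin is H = [[26, -12, 12, -24], [-12, 6, -6, 12], [12, -6, 56, 10], [-24, 12, 10, 34]].
An LDLᵀ factorisation of H has diagonal entries 26, 6/13, 50, 8/25.
Counting signs: 4 positive.
H is positive definite, so the origin is a strict local minimum.

local minimum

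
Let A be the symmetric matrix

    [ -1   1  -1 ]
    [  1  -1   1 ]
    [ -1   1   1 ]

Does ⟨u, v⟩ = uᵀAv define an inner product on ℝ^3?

Congruent diagonalization of A (simultaneous row and column reduction) yields pivots -1, 0, 2.
So there are 1 positive, 1 negative, 1 zero pivots.
Hence Q is indefinite.
⟨·,·⟩ is an inner product exactly when A is positive definite.

no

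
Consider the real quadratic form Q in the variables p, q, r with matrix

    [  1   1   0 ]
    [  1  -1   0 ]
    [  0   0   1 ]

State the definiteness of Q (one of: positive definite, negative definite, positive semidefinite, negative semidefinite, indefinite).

indefinite

Symmetric row and column elimination reduces A to a congruent diagonal form with pivots 1, -2, 1.
Counting signs: 2 positive, 1 negative.
Hence Q is indefinite.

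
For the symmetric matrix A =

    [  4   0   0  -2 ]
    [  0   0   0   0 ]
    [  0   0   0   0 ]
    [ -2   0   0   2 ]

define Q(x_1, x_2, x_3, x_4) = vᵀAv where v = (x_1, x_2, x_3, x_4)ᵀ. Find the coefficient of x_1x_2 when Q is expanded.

0

The coefficient of x_1x_2 is A[1,2] + A[2,1] = 2·0 = 0.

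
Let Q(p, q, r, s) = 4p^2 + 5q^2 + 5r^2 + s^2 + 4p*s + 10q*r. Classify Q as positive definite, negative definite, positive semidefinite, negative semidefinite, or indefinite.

The associated matrix is A = [[4, 0, 0, 2], [0, 5, 5, 0], [0, 5, 5, 0], [2, 0, 0, 1]].
Congruent diagonalization of A (simultaneous row and column reduction) yields pivots 4, 5, 0, 0.
So there are 2 positive, 2 zero pivots.
Hence Q is positive semidefinite.

positive semidefinite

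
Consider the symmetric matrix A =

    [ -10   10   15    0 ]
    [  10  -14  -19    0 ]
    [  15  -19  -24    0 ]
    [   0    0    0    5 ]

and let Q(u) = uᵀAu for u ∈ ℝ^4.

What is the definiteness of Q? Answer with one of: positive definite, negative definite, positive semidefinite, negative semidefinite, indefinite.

indefinite

Congruent diagonalization of A (simultaneous row and column reduction) yields pivots -10, -4, 5/2, 5.
Counting signs: 2 positive, 2 negative.
Hence Q is indefinite.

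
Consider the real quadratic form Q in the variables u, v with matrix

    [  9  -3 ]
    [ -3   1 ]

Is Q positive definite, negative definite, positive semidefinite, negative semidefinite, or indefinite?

positive semidefinite

Row-reducing A symmetrically gives the diagonal entries 9, 0.
That gives 1 positive, 1 zero pivots.
Hence Q is positive semidefinite.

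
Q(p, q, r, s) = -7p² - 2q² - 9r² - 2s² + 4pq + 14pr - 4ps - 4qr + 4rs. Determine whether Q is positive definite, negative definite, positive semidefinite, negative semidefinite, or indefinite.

negative definite

The associated matrix is A = [[-7, 2, 7, -2], [2, -2, -2, 0], [7, -2, -9, 2], [-2, 0, 2, -2]].
Applying the same elementary operations to the rows and columns of A produces a congruent diagonal matrix with entries -7, -10/7, -2, -6/5.
So there are 4 negative pivots.
Hence Q is negative definite.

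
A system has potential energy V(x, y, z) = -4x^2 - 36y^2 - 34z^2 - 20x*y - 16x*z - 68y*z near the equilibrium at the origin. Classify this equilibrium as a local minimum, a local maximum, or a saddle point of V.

local maximum

The Hessian at the origin is H = [[-8, -20, -16], [-20, -72, -68], [-16, -68, -68]].
Applying the same elementary operations to the rows and columns of H produces a congruent diagonal matrix with entries -8, -22, -4/11.
Counting signs: 3 negative.
H is negative definite, so the origin is a strict local maximum.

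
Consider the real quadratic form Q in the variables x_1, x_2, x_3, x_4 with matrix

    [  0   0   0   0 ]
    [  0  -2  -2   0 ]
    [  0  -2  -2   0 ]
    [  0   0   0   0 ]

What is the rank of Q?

Applying the same elementary operations to the rows and columns of A produces a congruent diagonal matrix with entries 0, -2, 0, 0.
So there are 1 negative, 3 zero pivots.
The rank is the number of nonzero pivots: 1.

1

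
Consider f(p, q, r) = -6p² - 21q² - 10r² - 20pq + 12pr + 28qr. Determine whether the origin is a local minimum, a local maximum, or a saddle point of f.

The Hessian at the origin is H = [[-12, -20, 12], [-20, -42, 28], [12, 28, -20]].
Symmetric row and column elimination reduces H to a congruent diagonal form with pivots -12, -26/3, -8/13.
So there are 3 negative pivots.
H is negative definite, so the origin is a strict local maximum.

local maximum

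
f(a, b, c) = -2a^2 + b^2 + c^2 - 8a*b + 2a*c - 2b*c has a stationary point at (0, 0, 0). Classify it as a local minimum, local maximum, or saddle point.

saddle point

The Hessian at the origin is H = [[-4, -8, 2], [-8, 2, -2], [2, -2, 2]].
Symmetric row and column elimination reduces H to a congruent diagonal form with pivots -4, 18, 1.
Counting signs: 2 positive, 1 negative.
H is indefinite, so the origin is a saddle point.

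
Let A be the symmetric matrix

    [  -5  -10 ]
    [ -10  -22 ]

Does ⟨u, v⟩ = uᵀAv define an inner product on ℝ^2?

no

Congruent diagonalization of A (simultaneous row and column reduction) yields pivots -5, -2.
Counting signs: 2 negative.
Hence Q is negative definite.
⟨·,·⟩ is an inner product exactly when A is positive definite.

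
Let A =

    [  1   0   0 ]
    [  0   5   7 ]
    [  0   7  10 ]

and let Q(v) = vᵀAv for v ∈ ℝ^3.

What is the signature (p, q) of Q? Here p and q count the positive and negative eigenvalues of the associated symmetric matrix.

(3, 0)

Applying the same elementary operations to the rows and columns of A produces a congruent diagonal matrix with entries 1, 5, 1/5.
Counting signs: 3 positive.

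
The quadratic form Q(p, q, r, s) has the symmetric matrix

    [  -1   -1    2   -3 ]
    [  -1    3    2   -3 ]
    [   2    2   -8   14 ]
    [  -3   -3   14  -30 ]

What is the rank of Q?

An LDLᵀ factorisation of A has diagonal entries -1, 4, -4, -5.
Counting signs: 1 positive, 3 negative.
The rank is the number of nonzero pivots: 4.

4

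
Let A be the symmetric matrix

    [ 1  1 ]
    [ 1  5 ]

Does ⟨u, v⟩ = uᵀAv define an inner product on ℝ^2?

Leading principal minors: Δ_1 = 1, Δ_2 = 4.
All leading principal minors are positive, so by Sylvester's criterion Q is positive definite.
⟨·,·⟩ is an inner product exactly when A is positive definite.

yes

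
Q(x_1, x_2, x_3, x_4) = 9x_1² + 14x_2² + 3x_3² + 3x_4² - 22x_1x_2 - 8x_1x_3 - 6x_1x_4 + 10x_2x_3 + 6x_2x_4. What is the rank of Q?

The symmetric matrix is A = [[9, -11, -4, -3], [-11, 14, 5, 3], [-4, 5, 3, 0], [-3, 3, 0, 3]].
Row-reducing A symmetrically gives the diagonal entries 9, 5/9, 6/5, 0.
So there are 3 positive, 1 zero pivots.
The rank is the number of nonzero pivots: 3.

3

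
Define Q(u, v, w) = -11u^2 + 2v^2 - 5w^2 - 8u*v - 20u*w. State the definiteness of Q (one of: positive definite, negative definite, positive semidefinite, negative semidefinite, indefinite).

Write A = [[-11, -4, -10], [-4, 2, 0], [-10, 0, -5]].
Applying the same elementary operations to the rows and columns of A produces a congruent diagonal matrix with entries -11, 38/11, 5/19.
Counting signs: 2 positive, 1 negative.
Hence Q is indefinite.

indefinite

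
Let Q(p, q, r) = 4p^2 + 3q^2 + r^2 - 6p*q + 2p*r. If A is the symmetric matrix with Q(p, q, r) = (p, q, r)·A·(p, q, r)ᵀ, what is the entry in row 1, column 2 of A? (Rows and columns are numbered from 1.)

-3

The coefficient of p·q in Q is -6. For a symmetric A this equals A[1,2] + A[2,1] = 2·A[1,2].
So A[1,2] = -6/2 = -3.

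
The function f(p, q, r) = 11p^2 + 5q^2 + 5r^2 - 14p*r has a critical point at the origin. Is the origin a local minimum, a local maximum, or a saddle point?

local minimum

The Hessian at the origin is H = [[22, 0, -14], [0, 10, 0], [-14, 0, 10]].
Symmetric row and column elimination reduces H to a congruent diagonal form with pivots 22, 10, 12/11.
So there are 3 positive pivots.
H is positive definite, so the origin is a strict local minimum.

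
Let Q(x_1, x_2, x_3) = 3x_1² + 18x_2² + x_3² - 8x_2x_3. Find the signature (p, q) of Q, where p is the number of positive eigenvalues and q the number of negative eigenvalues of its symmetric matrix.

(3, 0)

Write A = [[3, 0, 0], [0, 18, -4], [0, -4, 1]].
Symmetric row and column elimination reduces A to a congruent diagonal form with pivots 3, 18, 1/9.
So there are 3 positive pivots.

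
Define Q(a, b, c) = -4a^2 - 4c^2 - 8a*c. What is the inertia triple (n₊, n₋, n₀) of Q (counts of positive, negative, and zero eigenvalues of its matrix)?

(0, 1, 2)

The associated matrix is A = [[-4, 0, -4], [0, 0, 0], [-4, 0, -4]].
Congruent diagonalization of A (simultaneous row and column reduction) yields pivots -4, 0, 0.
That gives 1 negative, 2 zero pivots.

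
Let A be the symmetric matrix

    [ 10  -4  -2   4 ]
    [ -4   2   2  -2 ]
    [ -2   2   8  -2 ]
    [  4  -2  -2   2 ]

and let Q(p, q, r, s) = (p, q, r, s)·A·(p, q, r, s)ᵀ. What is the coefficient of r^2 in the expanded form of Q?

The coefficient of r^2 is the diagonal entry A[3,3] = 8.

8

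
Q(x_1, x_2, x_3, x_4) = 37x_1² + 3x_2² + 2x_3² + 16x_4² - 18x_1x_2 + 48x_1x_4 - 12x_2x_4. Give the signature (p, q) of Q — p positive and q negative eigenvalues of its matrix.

The associated matrix is A = [[37, -9, 0, 24], [-9, 3, 0, -6], [0, 0, 2, 0], [24, -6, 0, 16]].
An LDLᵀ factorisation of A has diagonal entries 37, 30/37, 2, 2/5.
So there are 4 positive pivots.

(4, 0)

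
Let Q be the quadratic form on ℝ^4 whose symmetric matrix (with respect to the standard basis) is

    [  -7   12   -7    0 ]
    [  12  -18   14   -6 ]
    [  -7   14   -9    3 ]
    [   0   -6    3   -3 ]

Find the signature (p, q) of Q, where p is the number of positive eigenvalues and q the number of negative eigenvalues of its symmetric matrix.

Symmetric row and column elimination reduces A to a congruent diagonal form with pivots -7, 18/7, -32/9, -15/32.
Counting signs: 1 positive, 3 negative.

(1, 3)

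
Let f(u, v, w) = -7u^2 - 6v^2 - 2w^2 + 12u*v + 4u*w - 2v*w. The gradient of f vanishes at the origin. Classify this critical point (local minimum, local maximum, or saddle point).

local maximum

The Hessian at the origin is H = [[-14, 12, 4], [12, -12, -2], [4, -2, -4]].
Congruent diagonalization of H (simultaneous row and column reduction) yields pivots -14, -12/7, -5/3.
So there are 3 negative pivots.
H is negative definite, so the origin is a strict local maximum.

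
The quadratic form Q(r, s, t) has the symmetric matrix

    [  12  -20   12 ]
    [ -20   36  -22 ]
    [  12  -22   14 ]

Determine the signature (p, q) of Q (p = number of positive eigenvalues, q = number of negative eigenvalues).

(3, 0)

Row-reducing A symmetrically gives the diagonal entries 12, 8/3, 1/2.
That gives 3 positive pivots.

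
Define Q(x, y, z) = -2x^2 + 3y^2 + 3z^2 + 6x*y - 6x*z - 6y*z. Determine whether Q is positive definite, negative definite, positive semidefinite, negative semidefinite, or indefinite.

Write A = [[-2, 3, -3], [3, 3, -3], [-3, -3, 3]].
Row-reducing A symmetrically gives the diagonal entries -2, 15/2, 0.
Counting signs: 1 positive, 1 negative, 1 zero.
Hence Q is indefinite.

indefinite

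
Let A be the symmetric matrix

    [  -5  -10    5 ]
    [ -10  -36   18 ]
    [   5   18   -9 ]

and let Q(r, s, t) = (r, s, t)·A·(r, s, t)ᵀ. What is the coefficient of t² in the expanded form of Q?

-9

The coefficient of t² is the diagonal entry A[3,3] = -9.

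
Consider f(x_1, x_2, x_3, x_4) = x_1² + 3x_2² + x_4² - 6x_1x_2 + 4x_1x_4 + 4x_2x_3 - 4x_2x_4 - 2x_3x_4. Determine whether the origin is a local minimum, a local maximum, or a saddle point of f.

saddle point

The Hessian at the origin is H = [[2, -6, 0, 4], [-6, 6, 4, -4], [0, 4, 0, -2], [4, -4, -2, 2]].
Symmetric row and column elimination reduces H to a congruent diagonal form with pivots 2, -12, 4/3, -1.
That gives 2 positive, 2 negative pivots.
H is indefinite, so the origin is a saddle point.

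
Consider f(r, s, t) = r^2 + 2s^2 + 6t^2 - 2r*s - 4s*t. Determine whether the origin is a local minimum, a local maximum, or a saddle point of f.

The Hessian at the origin is H = [[2, -2, 0], [-2, 4, -4], [0, -4, 12]].
Symmetric row and column elimination reduces H to a congruent diagonal form with pivots 2, 2, 4.
So there are 3 positive pivots.
H is positive definite, so the origin is a strict local minimum.

local minimum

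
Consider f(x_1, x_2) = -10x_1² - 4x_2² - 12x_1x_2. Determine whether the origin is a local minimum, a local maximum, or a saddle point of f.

local maximum

The Hessian at the origin is H = [[-20, -12], [-12, -8]].
det H = -20·-8 − (-12)² = 16 > 0 and H[1,1] = -20 < 0, so H is negative definite.
Therefore the origin is a local maximum.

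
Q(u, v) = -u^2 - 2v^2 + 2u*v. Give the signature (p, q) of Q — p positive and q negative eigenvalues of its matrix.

The symmetric matrix is A = [[-1, 1], [1, -2]].
Applying the same elementary operations to the rows and columns of A produces a congruent diagonal matrix with entries -1, -1.
So there are 2 negative pivots.

(0, 2)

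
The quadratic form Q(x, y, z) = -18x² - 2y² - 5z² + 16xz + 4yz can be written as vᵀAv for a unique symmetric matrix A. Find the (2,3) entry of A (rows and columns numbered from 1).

2

The coefficient of y·z in Q is 4. For a symmetric A this equals A[2,3] + A[3,2] = 2·A[2,3].
So A[2,3] = 4/2 = 2.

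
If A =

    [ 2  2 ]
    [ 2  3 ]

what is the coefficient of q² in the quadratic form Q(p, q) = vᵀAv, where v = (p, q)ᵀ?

The coefficient of q² is the diagonal entry A[2,2] = 3.

3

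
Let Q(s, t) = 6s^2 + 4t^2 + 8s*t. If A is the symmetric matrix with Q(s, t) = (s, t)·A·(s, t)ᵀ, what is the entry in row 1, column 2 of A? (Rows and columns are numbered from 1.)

The coefficient of s·t in Q is 8. For a symmetric A this equals A[1,2] + A[2,1] = 2·A[1,2].
So A[1,2] = 8/2 = 4.

4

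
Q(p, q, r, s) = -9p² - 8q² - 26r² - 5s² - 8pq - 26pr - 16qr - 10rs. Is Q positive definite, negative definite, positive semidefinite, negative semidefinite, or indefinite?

negative definite

The symmetric matrix is A = [[-9, -4, -13, 0], [-4, -8, -8, 0], [-13, -8, -26, -5], [0, 0, -5, -5]].
Congruent diagonalization of A (simultaneous row and column reduction) yields pivots -9, -56/9, -45/7, -10/9.
That gives 4 negative pivots.
Hence Q is negative definite.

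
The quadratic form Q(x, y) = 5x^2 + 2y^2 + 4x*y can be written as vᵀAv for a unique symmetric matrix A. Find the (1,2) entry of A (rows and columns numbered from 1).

The coefficient of x·y in Q is 4. For a symmetric A this equals A[1,2] + A[2,1] = 2·A[1,2].
So A[1,2] = 4/2 = 2.

2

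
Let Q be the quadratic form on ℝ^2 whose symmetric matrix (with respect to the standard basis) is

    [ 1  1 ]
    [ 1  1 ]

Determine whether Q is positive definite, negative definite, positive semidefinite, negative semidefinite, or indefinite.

Symmetric row and column elimination reduces A to a congruent diagonal form with pivots 1, 0.
That gives 1 positive, 1 zero pivots.
Hence Q is positive semidefinite.

positive semidefinite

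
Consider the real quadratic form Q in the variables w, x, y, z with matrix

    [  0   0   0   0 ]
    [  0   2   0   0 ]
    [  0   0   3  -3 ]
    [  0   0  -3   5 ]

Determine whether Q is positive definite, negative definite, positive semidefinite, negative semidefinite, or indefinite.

positive semidefinite

Row-reducing A symmetrically gives the diagonal entries 0, 2, 3, 2.
That gives 3 positive, 1 zero pivots.
Hence Q is positive semidefinite.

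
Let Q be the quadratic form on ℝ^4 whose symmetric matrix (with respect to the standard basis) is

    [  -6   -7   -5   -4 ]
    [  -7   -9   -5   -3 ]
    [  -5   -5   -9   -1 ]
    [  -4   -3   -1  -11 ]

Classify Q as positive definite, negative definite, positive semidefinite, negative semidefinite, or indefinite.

negative definite

Symmetric row and column elimination reduces A to a congruent diagonal form with pivots -6, -5/6, -4, -1.
So there are 4 negative pivots.
Hence Q is negative definite.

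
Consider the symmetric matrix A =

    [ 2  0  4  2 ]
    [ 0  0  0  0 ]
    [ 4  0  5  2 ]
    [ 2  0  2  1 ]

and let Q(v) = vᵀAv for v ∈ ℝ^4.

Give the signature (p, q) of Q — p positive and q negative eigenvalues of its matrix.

Symmetric row and column elimination reduces A to a congruent diagonal form with pivots 2, 0, -3, 1/3.
So there are 2 positive, 1 negative, 1 zero pivots.

(2, 1)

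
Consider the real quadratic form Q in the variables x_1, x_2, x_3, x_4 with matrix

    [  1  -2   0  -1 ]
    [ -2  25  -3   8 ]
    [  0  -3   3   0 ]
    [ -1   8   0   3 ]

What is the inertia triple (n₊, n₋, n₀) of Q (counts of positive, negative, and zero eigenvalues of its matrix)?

(3, 0, 1)

Row-reducing A symmetrically gives the diagonal entries 1, 21, 18/7, 0.
Counting signs: 3 positive, 1 zero.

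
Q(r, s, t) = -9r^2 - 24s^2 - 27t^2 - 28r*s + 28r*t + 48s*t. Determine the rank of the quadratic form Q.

3

The associated matrix is A = [[-9, -14, 14], [-14, -24, 24], [14, 24, -27]].
Row-reducing A symmetrically gives the diagonal entries -9, -20/9, -3.
That gives 3 negative pivots.
The rank is the number of nonzero pivots: 3.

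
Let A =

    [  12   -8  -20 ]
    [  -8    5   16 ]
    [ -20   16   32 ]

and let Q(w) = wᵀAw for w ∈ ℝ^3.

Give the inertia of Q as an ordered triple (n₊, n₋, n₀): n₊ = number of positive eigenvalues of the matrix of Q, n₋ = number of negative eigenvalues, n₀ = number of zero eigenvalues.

Row-reducing A symmetrically gives the diagonal entries 12, -1/3, 20.
That gives 2 positive, 1 negative pivots.

(2, 1, 0)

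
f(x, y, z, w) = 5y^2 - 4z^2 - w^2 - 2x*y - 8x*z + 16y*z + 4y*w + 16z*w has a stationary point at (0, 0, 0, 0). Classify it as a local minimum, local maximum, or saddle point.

saddle point

The Hessian at the origin is H = [[0, -2, -8, 0], [-2, 10, 16, 4], [-8, 16, -8, 16], [0, 4, 16, -2]].
H is indefinite, so the origin is a saddle point.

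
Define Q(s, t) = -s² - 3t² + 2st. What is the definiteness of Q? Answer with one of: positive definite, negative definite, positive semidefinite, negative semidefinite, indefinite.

negative definite

Write A = [[-1, 1], [1, -3]].
Congruent diagonalization of A (simultaneous row and column reduction) yields pivots -1, -2.
Counting signs: 2 negative.
Hence Q is negative definite.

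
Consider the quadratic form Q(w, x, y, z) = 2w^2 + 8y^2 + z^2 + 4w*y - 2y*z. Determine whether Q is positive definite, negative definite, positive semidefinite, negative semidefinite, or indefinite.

The symmetric matrix is A = [[2, 0, 2, 0], [0, 0, 0, 0], [2, 0, 8, -1], [0, 0, -1, 1]].
Applying the same elementary operations to the rows and columns of A produces a congruent diagonal matrix with entries 2, 0, 6, 5/6.
So there are 3 positive, 1 zero pivots.
Hence Q is positive semidefinite.

positive semidefinite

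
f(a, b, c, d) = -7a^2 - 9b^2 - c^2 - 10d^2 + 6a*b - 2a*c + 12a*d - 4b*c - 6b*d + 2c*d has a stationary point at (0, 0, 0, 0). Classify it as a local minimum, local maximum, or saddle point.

The Hessian at the origin is H = [[-14, 6, -2, 12], [6, -18, -4, -6], [-2, -4, -2, 2], [12, -6, 2, -20]].
An LDLᵀ factorisation of H has diagonal entries -14, -108/7, -5/27, -8.
So there are 4 negative pivots.
H is negative definite, so the origin is a strict local maximum.

local maximum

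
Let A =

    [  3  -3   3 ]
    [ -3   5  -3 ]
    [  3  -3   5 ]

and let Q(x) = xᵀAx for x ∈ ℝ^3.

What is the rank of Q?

3

An LDLᵀ factorisation of A has diagonal entries 3, 2, 2.
So there are 3 positive pivots.
The rank is the number of nonzero pivots: 3.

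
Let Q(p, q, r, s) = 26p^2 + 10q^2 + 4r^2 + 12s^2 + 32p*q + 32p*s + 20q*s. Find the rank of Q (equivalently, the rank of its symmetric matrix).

Write A = [[26, 16, 0, 16], [16, 10, 0, 10], [0, 0, 4, 0], [16, 10, 0, 12]].
Symmetric row and column elimination reduces A to a congruent diagonal form with pivots 26, 2/13, 4, 2.
Counting signs: 4 positive.
The rank is the number of nonzero pivots: 4.

4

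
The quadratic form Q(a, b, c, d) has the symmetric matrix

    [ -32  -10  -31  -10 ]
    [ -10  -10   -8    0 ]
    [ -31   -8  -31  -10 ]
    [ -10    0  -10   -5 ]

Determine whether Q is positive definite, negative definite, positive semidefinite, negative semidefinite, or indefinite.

Leading principal minors: Δ_1 = -32, Δ_2 = 220, Δ_3 = -122, Δ_4 = 10.
The signs alternate starting with Δ_1 < 0, so by Sylvester's criterion Q is negative definite.

negative definite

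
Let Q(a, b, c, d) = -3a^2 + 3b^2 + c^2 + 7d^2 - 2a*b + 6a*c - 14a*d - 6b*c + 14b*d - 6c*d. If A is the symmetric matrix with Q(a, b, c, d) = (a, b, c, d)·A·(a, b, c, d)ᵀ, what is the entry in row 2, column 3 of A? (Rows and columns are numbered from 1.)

-3

The coefficient of b·c in Q is -6. For a symmetric A this equals A[2,3] + A[3,2] = 2·A[2,3].
So A[2,3] = -6/2 = -3.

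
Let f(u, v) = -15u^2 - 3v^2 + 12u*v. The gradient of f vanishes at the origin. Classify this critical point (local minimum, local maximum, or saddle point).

The Hessian at the origin is H = [[-30, 12], [12, -6]].
det H = -30·-6 − (12)² = 36 > 0 and H[1,1] = -30 < 0, so H is negative definite.
Therefore the origin is a local maximum.

local maximum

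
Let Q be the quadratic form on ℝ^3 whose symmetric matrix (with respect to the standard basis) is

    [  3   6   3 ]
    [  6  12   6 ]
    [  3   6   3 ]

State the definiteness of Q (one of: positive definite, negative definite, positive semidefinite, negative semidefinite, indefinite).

positive semidefinite

Row-reducing A symmetrically gives the diagonal entries 3, 0, 0.
That gives 1 positive, 2 zero pivots.
Hence Q is positive semidefinite.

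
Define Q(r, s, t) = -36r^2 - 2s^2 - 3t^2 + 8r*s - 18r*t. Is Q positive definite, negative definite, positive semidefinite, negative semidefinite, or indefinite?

The symmetric matrix is A = [[-36, 4, -9], [4, -2, 0], [-9, 0, -3]].
Congruent diagonalization of A (simultaneous row and column reduction) yields pivots -36, -14/9, -3/28.
So there are 3 negative pivots.
Hence Q is negative definite.

negative definite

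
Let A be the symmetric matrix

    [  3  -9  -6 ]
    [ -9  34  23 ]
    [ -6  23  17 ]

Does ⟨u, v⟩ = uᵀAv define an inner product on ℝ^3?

Leading principal minors: Δ_1 = 3, Δ_2 = 21, Δ_3 = 30.
All leading principal minors are positive, so by Sylvester's criterion Q is positive definite.
⟨·,·⟩ is an inner product exactly when A is positive definite.

yes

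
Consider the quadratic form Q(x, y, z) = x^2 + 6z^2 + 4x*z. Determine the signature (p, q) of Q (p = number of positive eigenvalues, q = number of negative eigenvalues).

The symmetric matrix is A = [[1, 0, 2], [0, 0, 0], [2, 0, 6]].
Congruent diagonalization of A (simultaneous row and column reduction) yields pivots 1, 0, 2.
That gives 2 positive, 1 zero pivots.

(2, 0)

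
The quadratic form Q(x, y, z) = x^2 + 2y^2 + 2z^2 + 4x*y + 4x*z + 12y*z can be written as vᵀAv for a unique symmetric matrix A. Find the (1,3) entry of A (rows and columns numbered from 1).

The coefficient of x·z in Q is 4. For a symmetric A this equals A[1,3] + A[3,1] = 2·A[1,3].
So A[1,3] = 4/2 = 2.

2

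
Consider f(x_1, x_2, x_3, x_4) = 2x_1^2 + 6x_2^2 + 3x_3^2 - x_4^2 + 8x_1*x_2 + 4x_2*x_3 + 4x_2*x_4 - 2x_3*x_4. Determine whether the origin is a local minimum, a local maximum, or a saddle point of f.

saddle point

The Hessian at the origin is H = [[4, 8, 0, 0], [8, 12, 4, 4], [0, 4, 6, -2], [0, 4, -2, -2]].
Symmetric row and column elimination reduces H to a congruent diagonal form with pivots 4, -4, 10, 8/5.
That gives 3 positive, 1 negative pivots.
H is indefinite, so the origin is a saddle point.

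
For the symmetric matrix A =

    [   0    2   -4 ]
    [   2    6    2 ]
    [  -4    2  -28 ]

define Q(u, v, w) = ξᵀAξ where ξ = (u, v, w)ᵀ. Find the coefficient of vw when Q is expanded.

4

The coefficient of vw is A[2,3] + A[3,2] = 2·2 = 4.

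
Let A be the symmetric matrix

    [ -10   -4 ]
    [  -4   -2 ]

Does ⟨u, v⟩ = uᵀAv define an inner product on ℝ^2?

no

Row-reducing A symmetrically gives the diagonal entries -10, -2/5.
So there are 2 negative pivots.
Hence Q is negative definite.
⟨·,·⟩ is an inner product exactly when A is positive definite.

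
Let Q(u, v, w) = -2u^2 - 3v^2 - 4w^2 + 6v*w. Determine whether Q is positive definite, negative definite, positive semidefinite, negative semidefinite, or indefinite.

negative definite

The symmetric matrix of Q is A = [[-2, 0, 0], [0, -3, 3], [0, 3, -4]].
Leading principal minors: Δ_1 = -2, Δ_2 = 6, Δ_3 = -6.
The signs alternate starting with Δ_1 < 0, so by Sylvester's criterion Q is negative definite.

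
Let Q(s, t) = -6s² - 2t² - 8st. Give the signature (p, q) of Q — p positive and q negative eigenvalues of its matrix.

(1, 1)

Write A = [[-6, -4], [-4, -2]].
Row-reducing A symmetrically gives the diagonal entries -6, 2/3.
That gives 1 positive, 1 negative pivots.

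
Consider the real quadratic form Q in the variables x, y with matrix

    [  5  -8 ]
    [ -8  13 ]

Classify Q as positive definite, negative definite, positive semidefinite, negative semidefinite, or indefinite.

For the 2×2 matrix [[5, -8], [-8, 13]]: det = 5·13 − (-8)² = 1, trace = 18.
det > 0 so both eigenvalues share the sign of the trace; trace = 18 > 0 ⇒ both positive.

positive definite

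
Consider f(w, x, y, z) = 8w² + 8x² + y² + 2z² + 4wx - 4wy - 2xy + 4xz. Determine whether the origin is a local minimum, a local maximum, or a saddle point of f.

The Hessian at the origin is H = [[16, 4, -4, 0], [4, 16, -2, 4], [-4, -2, 2, 0], [0, 4, 0, 4]].
An LDLᵀ factorisation of H has diagonal entries 16, 15, 14/15, 20/7.
So there are 4 positive pivots.
H is positive definite, so the origin is a strict local minimum.

local minimum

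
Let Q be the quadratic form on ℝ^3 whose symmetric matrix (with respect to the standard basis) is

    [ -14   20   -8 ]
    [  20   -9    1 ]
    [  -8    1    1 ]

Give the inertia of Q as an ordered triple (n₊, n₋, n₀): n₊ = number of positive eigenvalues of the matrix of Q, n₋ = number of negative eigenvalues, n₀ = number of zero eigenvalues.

(2, 1, 0)

Row-reducing A symmetrically gives the diagonal entries -14, 137/7, 2/137.
Counting signs: 2 positive, 1 negative.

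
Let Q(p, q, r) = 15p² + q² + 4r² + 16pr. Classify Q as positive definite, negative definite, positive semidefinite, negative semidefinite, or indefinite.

Write A = [[15, 0, 8], [0, 1, 0], [8, 0, 4]].
Symmetric row and column elimination reduces A to a congruent diagonal form with pivots 15, 1, -4/15.
That gives 2 positive, 1 negative pivots.
Hence Q is indefinite.

indefinite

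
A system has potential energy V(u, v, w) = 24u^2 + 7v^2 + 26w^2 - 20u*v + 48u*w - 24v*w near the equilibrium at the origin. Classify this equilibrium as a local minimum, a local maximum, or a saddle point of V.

local minimum

The Hessian at the origin is H = [[48, -20, 48], [-20, 14, -24], [48, -24, 52]].
Row-reducing H symmetrically gives the diagonal entries 48, 17/3, 20/17.
That gives 3 positive pivots.
H is positive definite, so the origin is a strict local minimum.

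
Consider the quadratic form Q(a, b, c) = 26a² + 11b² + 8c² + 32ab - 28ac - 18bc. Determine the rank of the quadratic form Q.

3

The associated matrix is A = [[26, 16, -14], [16, 11, -9], [-14, -9, 8]].
Symmetric row and column elimination reduces A to a congruent diagonal form with pivots 26, 15/13, 1/3.
That gives 3 positive pivots.
The rank is the number of nonzero pivots: 3.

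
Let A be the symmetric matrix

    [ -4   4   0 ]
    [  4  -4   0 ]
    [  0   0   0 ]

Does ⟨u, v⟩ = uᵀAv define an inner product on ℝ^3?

Symmetric row and column elimination reduces A to a congruent diagonal form with pivots -4, 0, 0.
So there are 1 negative, 2 zero pivots.
Hence Q is negative semidefinite.
⟨·,·⟩ is an inner product exactly when A is positive definite.

no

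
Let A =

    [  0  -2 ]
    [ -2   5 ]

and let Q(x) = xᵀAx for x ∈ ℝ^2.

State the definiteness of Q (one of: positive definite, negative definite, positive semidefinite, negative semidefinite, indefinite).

indefinite

For the 2×2 matrix [[0, -2], [-2, 5]]: det = 0·5 − (-2)² = -4, trace = 5.
det < 0 so the eigenvalues have opposite signs; the form is indefinite.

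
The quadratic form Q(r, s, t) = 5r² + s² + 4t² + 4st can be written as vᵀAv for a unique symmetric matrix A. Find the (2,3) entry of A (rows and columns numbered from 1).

2

The coefficient of s·t in Q is 4. For a symmetric A this equals A[2,3] + A[3,2] = 2·A[2,3].
So A[2,3] = 4/2 = 2.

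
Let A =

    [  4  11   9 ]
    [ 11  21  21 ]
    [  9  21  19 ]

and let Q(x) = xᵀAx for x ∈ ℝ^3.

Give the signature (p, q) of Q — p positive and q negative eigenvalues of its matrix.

Congruent diagonalization of A (simultaneous row and column reduction) yields pivots 4, -37/4, 10/37.
So there are 2 positive, 1 negative pivots.

(2, 1)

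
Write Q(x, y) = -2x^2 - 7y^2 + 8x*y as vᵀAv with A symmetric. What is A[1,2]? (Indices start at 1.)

4

The coefficient of x·y in Q is 8. For a symmetric A this equals A[1,2] + A[2,1] = 2·A[1,2].
So A[1,2] = 8/2 = 4.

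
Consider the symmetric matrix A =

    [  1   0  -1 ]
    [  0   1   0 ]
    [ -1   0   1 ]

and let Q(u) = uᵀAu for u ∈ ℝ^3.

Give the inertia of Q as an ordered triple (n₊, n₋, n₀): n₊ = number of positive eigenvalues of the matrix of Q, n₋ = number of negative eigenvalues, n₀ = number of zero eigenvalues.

(2, 0, 1)

Congruent diagonalization of A (simultaneous row and column reduction) yields pivots 1, 1, 0.
Counting signs: 2 positive, 1 zero.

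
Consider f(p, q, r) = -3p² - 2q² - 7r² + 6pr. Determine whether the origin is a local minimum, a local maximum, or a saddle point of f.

The Hessian at the origin is H = [[-6, 0, 6], [0, -4, 0], [6, 0, -14]].
Row-reducing H symmetrically gives the diagonal entries -6, -4, -8.
Counting signs: 3 negative.
H is negative definite, so the origin is a strict local maximum.

local maximum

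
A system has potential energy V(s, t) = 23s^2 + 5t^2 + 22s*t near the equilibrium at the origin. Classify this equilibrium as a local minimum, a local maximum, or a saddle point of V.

saddle point

The Hessian at the origin is H = [[46, 22], [22, 10]].
det H = 46·10 − (22)² = -24 < 0, so H is indefinite.
Therefore the origin is a saddle point.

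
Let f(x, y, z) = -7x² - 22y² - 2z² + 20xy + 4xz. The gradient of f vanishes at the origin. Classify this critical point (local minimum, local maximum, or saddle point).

The Hessian at the origin is H = [[-14, 20, 4], [20, -44, 0], [4, 0, -4]].
Applying the same elementary operations to the rows and columns of H produces a congruent diagonal matrix with entries -14, -108/7, -20/27.
Counting signs: 3 negative.
H is negative definite, so the origin is a strict local maximum.

local maximum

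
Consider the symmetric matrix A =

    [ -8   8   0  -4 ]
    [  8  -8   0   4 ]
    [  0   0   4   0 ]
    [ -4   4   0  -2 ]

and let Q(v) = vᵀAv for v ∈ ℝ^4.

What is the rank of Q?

Symmetric row and column elimination reduces A to a congruent diagonal form with pivots -8, 0, 4, 0.
That gives 1 positive, 1 negative, 2 zero pivots.
The rank is the number of nonzero pivots: 2.

2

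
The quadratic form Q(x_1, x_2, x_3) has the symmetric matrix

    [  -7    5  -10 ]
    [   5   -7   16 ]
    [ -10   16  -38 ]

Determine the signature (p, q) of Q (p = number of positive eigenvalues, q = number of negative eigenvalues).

(0, 3)

An LDLᵀ factorisation of A has diagonal entries -7, -24/7, -5/6.
So there are 3 negative pivots.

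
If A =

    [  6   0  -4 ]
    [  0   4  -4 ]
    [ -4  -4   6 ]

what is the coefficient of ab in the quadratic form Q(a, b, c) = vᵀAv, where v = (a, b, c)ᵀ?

The coefficient of ab is A[1,2] + A[2,1] = 2·0 = 0.

0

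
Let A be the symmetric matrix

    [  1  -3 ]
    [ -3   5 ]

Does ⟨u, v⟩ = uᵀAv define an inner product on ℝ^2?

no

For the 2×2 matrix [[1, -3], [-3, 5]]: det = 1·5 − (-3)² = -4, trace = 6.
det < 0 so the eigenvalues have opposite signs; the form is indefinite.
⟨·,·⟩ is an inner product exactly when A is positive definite.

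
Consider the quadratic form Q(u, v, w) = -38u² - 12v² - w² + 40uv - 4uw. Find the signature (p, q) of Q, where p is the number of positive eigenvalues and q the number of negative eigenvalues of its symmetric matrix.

(0, 3)

The associated matrix is A = [[-38, 20, -2], [20, -12, 0], [-2, 0, -1]].
Symmetric row and column elimination reduces A to a congruent diagonal form with pivots -38, -28/19, -1/7.
So there are 3 negative pivots.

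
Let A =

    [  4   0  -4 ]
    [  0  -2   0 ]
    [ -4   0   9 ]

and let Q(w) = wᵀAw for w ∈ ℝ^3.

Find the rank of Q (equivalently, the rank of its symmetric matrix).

Applying the same elementary operations to the rows and columns of A produces a congruent diagonal matrix with entries 4, -2, 5.
Counting signs: 2 positive, 1 negative.
The rank is the number of nonzero pivots: 3.

3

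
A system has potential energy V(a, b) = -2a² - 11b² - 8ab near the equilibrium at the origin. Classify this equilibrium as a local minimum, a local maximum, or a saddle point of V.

local maximum

The Hessian at the origin is H = [[-4, -8], [-8, -22]].
det H = -4·-22 − (-8)² = 24 > 0 and H[1,1] = -4 < 0, so H is negative definite.
Therefore the origin is a local maximum.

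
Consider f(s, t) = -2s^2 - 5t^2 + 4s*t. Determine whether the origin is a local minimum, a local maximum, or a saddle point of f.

local maximum

The Hessian at the origin is H = [[-4, 4], [4, -10]].
det H = -4·-10 − (4)² = 24 > 0 and H[1,1] = -4 < 0, so H is negative definite.
Therefore the origin is a local maximum.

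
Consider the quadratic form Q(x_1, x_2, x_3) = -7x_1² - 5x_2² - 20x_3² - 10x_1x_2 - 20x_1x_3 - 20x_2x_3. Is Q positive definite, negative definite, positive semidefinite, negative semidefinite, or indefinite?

The symmetric matrix is A = [[-7, -5, -10], [-5, -5, -10], [-10, -10, -20]].
Applying the same elementary operations to the rows and columns of A produces a congruent diagonal matrix with entries -7, -10/7, 0.
So there are 2 negative, 1 zero pivots.
Hence Q is negative semidefinite.

negative semidefinite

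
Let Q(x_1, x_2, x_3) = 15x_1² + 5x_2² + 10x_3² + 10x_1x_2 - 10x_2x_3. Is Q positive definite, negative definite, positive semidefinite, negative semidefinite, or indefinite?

Write A = [[15, 5, 0], [5, 5, -5], [0, -5, 10]].
Symmetric row and column elimination reduces A to a congruent diagonal form with pivots 15, 10/3, 5/2.
So there are 3 positive pivots.
Hence Q is positive definite.

positive definite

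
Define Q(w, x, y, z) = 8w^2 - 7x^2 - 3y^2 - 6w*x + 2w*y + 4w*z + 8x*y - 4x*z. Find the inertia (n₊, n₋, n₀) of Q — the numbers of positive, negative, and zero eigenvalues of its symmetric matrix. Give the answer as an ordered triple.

(2, 2, 0)

Write A = [[8, -3, 1, 2], [-3, -7, 4, -2], [1, 4, -3, 0], [2, -2, 0, 0]].
An LDLᵀ factorisation of A has diagonal entries 8, -65/8, -10/13, 4/5.
So there are 2 positive, 2 negative pivots.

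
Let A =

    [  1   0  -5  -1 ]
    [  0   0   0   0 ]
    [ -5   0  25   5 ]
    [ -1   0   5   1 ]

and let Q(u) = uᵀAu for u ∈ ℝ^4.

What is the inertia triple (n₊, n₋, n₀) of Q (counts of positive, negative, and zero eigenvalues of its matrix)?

(1, 0, 3)

Applying the same elementary operations to the rows and columns of A produces a congruent diagonal matrix with entries 1, 0, 0, 0.
So there are 1 positive, 3 zero pivots.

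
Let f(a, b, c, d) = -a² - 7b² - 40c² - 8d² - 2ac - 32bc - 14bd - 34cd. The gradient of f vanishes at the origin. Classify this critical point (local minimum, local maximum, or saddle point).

local maximum

The Hessian at the origin is H = [[-2, 0, -2, 0], [0, -14, -32, -14], [-2, -32, -80, -34], [0, -14, -34, -16]].
An LDLᵀ factorisation of H has diagonal entries -2, -14, -34/7, -20/17.
Counting signs: 4 negative.
H is negative definite, so the origin is a strict local maximum.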